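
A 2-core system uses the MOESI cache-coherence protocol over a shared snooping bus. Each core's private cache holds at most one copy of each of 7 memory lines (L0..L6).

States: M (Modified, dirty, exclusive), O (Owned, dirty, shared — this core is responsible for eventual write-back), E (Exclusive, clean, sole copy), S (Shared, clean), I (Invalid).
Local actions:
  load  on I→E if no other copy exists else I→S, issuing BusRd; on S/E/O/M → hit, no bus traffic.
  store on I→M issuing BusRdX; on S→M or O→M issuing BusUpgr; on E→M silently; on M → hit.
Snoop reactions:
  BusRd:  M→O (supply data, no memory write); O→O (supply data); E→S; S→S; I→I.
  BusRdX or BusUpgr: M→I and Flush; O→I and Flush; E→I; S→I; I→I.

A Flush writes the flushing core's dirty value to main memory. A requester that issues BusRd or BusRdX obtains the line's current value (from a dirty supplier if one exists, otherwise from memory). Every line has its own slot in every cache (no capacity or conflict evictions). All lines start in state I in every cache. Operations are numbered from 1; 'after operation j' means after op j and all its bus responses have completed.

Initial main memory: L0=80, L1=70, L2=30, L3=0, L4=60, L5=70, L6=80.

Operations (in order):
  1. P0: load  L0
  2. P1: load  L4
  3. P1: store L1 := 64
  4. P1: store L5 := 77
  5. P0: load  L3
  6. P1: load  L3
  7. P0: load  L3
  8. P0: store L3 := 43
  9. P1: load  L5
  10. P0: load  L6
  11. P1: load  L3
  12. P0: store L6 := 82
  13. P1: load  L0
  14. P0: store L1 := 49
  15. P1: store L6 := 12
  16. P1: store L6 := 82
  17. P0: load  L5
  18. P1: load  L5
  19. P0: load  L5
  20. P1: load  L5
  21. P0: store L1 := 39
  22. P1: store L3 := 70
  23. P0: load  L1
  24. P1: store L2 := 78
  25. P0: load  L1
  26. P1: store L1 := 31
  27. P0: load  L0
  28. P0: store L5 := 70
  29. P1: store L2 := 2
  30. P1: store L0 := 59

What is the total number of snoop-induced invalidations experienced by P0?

invalidations = 4

step 1: P0: load  L0  ⟶  EI  (L0)  txn=BusRd  M[L0]=80
step 2: P1: load  L4  ⟶  IE  (L4)  txn=BusRd  M[L4]=60
step 3: P1: store L1 := 64  ⟶  IM  (L1)  txn=BusRdX  M[L1]=70
step 4: P1: store L5 := 77  ⟶  IM  (L5)  txn=BusRdX  M[L5]=70
step 5: P0: load  L3  ⟶  EI  (L3)  txn=BusRd  M[L3]=0
step 6: P1: load  L3  ⟶  SS  (L3)  txn=BusRd  M[L3]=0
step 7: P0: load  L3  ⟶  SS  (L3)  txn=∅  M[L3]=0
step 8: P0: store L3 := 43  ⟶  MI  (L3)  txn=BusUpgr  M[L3]=0
step 9: P1: load  L5  ⟶  IM  (L5)  txn=∅  M[L5]=70
step 10: P0: load  L6  ⟶  EI  (L6)  txn=BusRd  M[L6]=80
step 11: P1: load  L3  ⟶  OS  (L3)  txn=BusRd  M[L3]=0
step 12: P0: store L6 := 82  ⟶  MI  (L6)  txn=∅  M[L6]=80
step 13: P1: load  L0  ⟶  SS  (L0)  txn=BusRd  M[L0]=80
step 14: P0: store L1 := 49  ⟶  MI  (L1)  txn=BusRdX+Flush  M[L1]=64
step 15: P1: store L6 := 12  ⟶  IM  (L6)  txn=BusRdX+Flush  M[L6]=82
step 16: P1: store L6 := 82  ⟶  IM  (L6)  txn=∅  M[L6]=82
step 17: P0: load  L5  ⟶  SO  (L5)  txn=BusRd  M[L5]=70
step 18: P1: load  L5  ⟶  SO  (L5)  txn=∅  M[L5]=70
step 19: P0: load  L5  ⟶  SO  (L5)  txn=∅  M[L5]=70
step 20: P1: load  L5  ⟶  SO  (L5)  txn=∅  M[L5]=70
step 21: P0: store L1 := 39  ⟶  MI  (L1)  txn=∅  M[L1]=64
step 22: P1: store L3 := 70  ⟶  IM  (L3)  txn=BusUpgr+Flush  M[L3]=43
step 23: P0: load  L1  ⟶  MI  (L1)  txn=∅  M[L1]=64
step 24: P1: store L2 := 78  ⟶  IM  (L2)  txn=BusRdX  M[L2]=30
step 25: P0: load  L1  ⟶  MI  (L1)  txn=∅  M[L1]=64
step 26: P1: store L1 := 31  ⟶  IM  (L1)  txn=BusRdX+Flush  M[L1]=39
step 27: P0: load  L0  ⟶  SS  (L0)  txn=∅  M[L0]=80
step 28: P0: store L5 := 70  ⟶  MI  (L5)  txn=BusUpgr+Flush  M[L5]=77
step 29: P1: store L2 := 2  ⟶  IM  (L2)  txn=∅  M[L2]=30
step 30: P1: store L0 := 59  ⟶  IM  (L0)  txn=BusUpgr  M[L0]=80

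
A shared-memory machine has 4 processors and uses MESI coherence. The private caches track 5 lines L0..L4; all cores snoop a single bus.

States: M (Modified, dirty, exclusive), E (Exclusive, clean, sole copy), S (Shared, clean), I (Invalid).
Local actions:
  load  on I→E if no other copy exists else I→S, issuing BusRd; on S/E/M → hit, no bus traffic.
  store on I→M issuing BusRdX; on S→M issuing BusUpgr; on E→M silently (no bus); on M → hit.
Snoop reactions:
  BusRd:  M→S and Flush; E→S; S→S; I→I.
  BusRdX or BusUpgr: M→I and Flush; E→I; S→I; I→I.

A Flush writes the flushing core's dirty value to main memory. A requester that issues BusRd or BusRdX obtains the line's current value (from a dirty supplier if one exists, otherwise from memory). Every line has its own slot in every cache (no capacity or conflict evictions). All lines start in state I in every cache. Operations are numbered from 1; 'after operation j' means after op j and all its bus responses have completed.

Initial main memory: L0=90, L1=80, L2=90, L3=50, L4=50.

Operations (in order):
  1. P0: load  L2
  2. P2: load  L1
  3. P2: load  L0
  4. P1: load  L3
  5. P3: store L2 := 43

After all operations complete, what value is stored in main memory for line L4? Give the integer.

[1] P0: load  L2 | P0:E(90), P1:I, P2:I, P3:I | bus: BusRd
[2] P2: load  L1 | P0:I, P1:I, P2:E(80), P3:I | bus: BusRd
[3] P2: load  L0 | P0:I, P1:I, P2:E(90), P3:I | bus: BusRd
[4] P1: load  L3 | P0:I, P1:E(50), P2:I, P3:I | bus: BusRd
[5] P3: store L2 := 43 | P0:I, P1:I, P2:I, P3:M(43) | bus: BusRdX

memory[L4] = 50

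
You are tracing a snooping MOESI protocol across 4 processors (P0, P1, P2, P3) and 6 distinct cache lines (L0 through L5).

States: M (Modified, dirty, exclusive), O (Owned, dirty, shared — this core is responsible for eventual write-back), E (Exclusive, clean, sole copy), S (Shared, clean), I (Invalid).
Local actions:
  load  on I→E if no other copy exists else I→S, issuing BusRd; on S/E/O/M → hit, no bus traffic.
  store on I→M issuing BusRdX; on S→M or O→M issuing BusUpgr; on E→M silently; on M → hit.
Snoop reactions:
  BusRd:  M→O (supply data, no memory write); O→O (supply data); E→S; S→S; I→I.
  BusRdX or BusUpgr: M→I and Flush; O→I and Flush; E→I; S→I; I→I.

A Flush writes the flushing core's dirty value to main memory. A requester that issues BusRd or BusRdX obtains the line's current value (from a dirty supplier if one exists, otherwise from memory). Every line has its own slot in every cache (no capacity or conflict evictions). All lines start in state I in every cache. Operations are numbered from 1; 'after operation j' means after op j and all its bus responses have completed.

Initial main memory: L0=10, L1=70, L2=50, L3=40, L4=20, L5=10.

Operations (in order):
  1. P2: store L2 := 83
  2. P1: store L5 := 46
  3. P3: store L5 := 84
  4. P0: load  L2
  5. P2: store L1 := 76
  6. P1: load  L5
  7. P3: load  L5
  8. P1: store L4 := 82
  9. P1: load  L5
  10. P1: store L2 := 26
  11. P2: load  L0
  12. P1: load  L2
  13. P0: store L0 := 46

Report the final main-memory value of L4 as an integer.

step 1: P2: store L2 := 83  ⟶  IIMI  (L2)  txn=BusRdX  M[L2]=50
step 2: P1: store L5 := 46  ⟶  IMII  (L5)  txn=BusRdX  M[L5]=10
step 3: P3: store L5 := 84  ⟶  IIIM  (L5)  txn=BusRdX+Flush  M[L5]=46
step 4: P0: load  L2  ⟶  SIOI  (L2)  txn=BusRd  M[L2]=50
step 5: P2: store L1 := 76  ⟶  IIMI  (L1)  txn=BusRdX  M[L1]=70
step 6: P1: load  L5  ⟶  ISIO  (L5)  txn=BusRd  M[L5]=46
step 7: P3: load  L5  ⟶  ISIO  (L5)  txn=∅  M[L5]=46
step 8: P1: store L4 := 82  ⟶  IMII  (L4)  txn=BusRdX  M[L4]=20
step 9: P1: load  L5  ⟶  ISIO  (L5)  txn=∅  M[L5]=46
step 10: P1: store L2 := 26  ⟶  IMII  (L2)  txn=BusRdX+Flush  M[L2]=83
step 11: P2: load  L0  ⟶  IIEI  (L0)  txn=BusRd  M[L0]=10
step 12: P1: load  L2  ⟶  IMII  (L2)  txn=∅  M[L2]=83
step 13: P0: store L0 := 46  ⟶  MIII  (L0)  txn=BusRdX  M[L0]=10

memory[L4] = 20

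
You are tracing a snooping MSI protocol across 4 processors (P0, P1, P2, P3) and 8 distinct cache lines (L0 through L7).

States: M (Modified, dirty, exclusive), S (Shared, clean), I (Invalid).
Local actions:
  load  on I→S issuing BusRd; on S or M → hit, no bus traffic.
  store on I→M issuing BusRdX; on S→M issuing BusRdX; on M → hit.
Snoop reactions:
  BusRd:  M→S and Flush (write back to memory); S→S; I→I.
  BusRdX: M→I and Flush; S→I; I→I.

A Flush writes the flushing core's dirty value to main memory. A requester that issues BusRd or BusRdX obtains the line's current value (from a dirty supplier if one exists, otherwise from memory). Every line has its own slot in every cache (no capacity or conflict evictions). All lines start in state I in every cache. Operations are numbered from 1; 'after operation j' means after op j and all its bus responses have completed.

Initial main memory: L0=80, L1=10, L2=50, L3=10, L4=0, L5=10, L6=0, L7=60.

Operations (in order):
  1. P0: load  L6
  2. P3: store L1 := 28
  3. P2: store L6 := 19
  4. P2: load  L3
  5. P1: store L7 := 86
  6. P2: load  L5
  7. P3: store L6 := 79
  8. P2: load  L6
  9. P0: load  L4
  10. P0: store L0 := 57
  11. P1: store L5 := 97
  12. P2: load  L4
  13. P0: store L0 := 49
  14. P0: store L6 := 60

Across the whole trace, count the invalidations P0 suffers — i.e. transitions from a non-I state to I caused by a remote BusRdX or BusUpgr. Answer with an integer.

  op1 P0: load  L6 → S/I/I/I on L6; bus BusRd; mem=0
  op2 P3: store L1 := 28 → I/I/I/M on L1; bus BusRdX; mem=10
  op3 P2: store L6 := 19 → I/I/M/I on L6; bus BusRdX; mem=0
  op4 P2: load  L3 → I/I/S/I on L3; bus BusRd; mem=10
  op5 P1: store L7 := 86 → I/M/I/I on L7; bus BusRdX; mem=60
  op6 P2: load  L5 → I/I/S/I on L5; bus BusRd; mem=10
  op7 P3: store L6 := 79 → I/I/I/M on L6; bus BusRdX Flush; mem=19
  op8 P2: load  L6 → I/I/S/S on L6; bus BusRd Flush; mem=79
  op9 P0: load  L4 → S/I/I/I on L4; bus BusRd; mem=0
  op10 P0: store L0 := 57 → M/I/I/I on L0; bus BusRdX; mem=80
  op11 P1: store L5 := 97 → I/M/I/I on L5; bus BusRdX; mem=10
  op12 P2: load  L4 → S/I/S/I on L4; bus BusRd; mem=0
  op13 P0: store L0 := 49 → M/I/I/I on L0; bus (none); mem=80
  op14 P0: store L6 := 60 → M/I/I/I on L6; bus BusRdX; mem=79

invalidations = 1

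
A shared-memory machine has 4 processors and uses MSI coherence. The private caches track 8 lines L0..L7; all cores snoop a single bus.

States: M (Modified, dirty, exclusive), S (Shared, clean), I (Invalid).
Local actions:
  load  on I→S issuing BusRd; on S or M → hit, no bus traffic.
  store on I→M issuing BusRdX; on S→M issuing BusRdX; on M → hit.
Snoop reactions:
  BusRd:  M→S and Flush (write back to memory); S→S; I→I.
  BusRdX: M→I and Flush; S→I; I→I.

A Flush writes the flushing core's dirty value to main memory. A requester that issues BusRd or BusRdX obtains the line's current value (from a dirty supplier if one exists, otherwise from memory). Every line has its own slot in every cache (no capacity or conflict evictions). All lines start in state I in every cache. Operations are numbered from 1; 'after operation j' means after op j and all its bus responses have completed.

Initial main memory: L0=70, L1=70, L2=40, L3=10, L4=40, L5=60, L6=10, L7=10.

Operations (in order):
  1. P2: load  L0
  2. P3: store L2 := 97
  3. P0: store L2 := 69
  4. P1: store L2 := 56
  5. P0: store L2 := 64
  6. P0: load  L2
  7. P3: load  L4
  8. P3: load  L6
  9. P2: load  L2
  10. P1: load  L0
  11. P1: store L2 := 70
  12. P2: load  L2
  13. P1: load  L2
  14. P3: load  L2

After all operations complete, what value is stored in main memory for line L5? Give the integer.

[1] P2: load  L0 | P0:I, P1:I, P2:S(70), P3:I | bus: BusRd
[2] P3: store L2 := 97 | P0:I, P1:I, P2:I, P3:M(97) | bus: BusRdX
[3] P0: store L2 := 69 | P0:M(69), P1:I, P2:I, P3:I | bus: BusRdX,Flush
[4] P1: store L2 := 56 | P0:I, P1:M(56), P2:I, P3:I | bus: BusRdX,Flush
[5] P0: store L2 := 64 | P0:M(64), P1:I, P2:I, P3:I | bus: BusRdX,Flush
[6] P0: load  L2 | P0:M(64), P1:I, P2:I, P3:I | bus: none
[7] P3: load  L4 | P0:I, P1:I, P2:I, P3:S(40) | bus: BusRd
[8] P3: load  L6 | P0:I, P1:I, P2:I, P3:S(10) | bus: BusRd
[9] P2: load  L2 | P0:S(64), P1:I, P2:S(64), P3:I | bus: BusRd,Flush
[10] P1: load  L0 | P0:I, P1:S(70), P2:S(70), P3:I | bus: BusRd
[11] P1: store L2 := 70 | P0:I, P1:M(70), P2:I, P3:I | bus: BusRdX
[12] P2: load  L2 | P0:I, P1:S(70), P2:S(70), P3:I | bus: BusRd,Flush
[13] P1: load  L2 | P0:I, P1:S(70), P2:S(70), P3:I | bus: none
[14] P3: load  L2 | P0:I, P1:S(70), P2:S(70), P3:S(70) | bus: BusRd

memory[L5] = 60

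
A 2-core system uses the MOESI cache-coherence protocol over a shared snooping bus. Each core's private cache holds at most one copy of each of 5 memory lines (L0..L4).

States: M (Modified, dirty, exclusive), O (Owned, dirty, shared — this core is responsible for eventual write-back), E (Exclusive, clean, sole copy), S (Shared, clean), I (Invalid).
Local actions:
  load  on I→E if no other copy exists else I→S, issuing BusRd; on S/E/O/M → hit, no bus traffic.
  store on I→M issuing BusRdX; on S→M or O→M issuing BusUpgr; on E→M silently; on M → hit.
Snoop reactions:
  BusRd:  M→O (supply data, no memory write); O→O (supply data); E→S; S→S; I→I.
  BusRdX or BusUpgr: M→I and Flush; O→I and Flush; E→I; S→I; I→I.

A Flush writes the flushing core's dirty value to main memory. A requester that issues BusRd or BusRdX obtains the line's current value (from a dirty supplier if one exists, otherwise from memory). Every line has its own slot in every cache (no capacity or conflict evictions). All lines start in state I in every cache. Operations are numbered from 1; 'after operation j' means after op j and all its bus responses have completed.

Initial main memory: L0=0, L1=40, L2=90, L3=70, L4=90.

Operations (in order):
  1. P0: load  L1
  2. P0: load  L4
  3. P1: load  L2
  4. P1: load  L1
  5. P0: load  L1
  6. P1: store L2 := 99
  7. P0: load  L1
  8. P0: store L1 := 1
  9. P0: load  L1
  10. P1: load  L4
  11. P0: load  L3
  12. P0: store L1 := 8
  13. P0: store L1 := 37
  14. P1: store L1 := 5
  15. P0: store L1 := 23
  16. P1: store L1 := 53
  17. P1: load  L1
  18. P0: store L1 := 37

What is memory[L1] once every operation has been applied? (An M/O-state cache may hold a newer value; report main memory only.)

1. P0: load  L1  bus=[BusRd]  L1: P0=E P1=I  mem[L1]=40
2. P0: load  L4  bus=[BusRd]  L4: P0=E P1=I  mem[L4]=90
3. P1: load  L2  bus=[BusRd]  L2: P0=I P1=E  mem[L2]=90
4. P1: load  L1  bus=[BusRd]  L1: P0=S P1=S  mem[L1]=40
5. P0: load  L1  bus=[-]  L1: P0=S P1=S  mem[L1]=40
6. P1: store L2 := 99  bus=[-]  L2: P0=I P1=M  mem[L2]=90
7. P0: load  L1  bus=[-]  L1: P0=S P1=S  mem[L1]=40
8. P0: store L1 := 1  bus=[BusUpgr]  L1: P0=M P1=I  mem[L1]=40
9. P0: load  L1  bus=[-]  L1: P0=M P1=I  mem[L1]=40
10. P1: load  L4  bus=[BusRd]  L4: P0=S P1=S  mem[L4]=90
11. P0: load  L3  bus=[BusRd]  L3: P0=E P1=I  mem[L3]=70
12. P0: store L1 := 8  bus=[-]  L1: P0=M P1=I  mem[L1]=40
13. P0: store L1 := 37  bus=[-]  L1: P0=M P1=I  mem[L1]=40
14. P1: store L1 := 5  bus=[BusRdX,Flush]  L1: P0=I P1=M  mem[L1]=37
15. P0: store L1 := 23  bus=[BusRdX,Flush]  L1: P0=M P1=I  mem[L1]=5
16. P1: store L1 := 53  bus=[BusRdX,Flush]  L1: P0=I P1=M  mem[L1]=23
17. P1: load  L1  bus=[-]  L1: P0=I P1=M  mem[L1]=23
18. P0: store L1 := 37  bus=[BusRdX,Flush]  L1: P0=M P1=I  mem[L1]=53

memory[L1] = 53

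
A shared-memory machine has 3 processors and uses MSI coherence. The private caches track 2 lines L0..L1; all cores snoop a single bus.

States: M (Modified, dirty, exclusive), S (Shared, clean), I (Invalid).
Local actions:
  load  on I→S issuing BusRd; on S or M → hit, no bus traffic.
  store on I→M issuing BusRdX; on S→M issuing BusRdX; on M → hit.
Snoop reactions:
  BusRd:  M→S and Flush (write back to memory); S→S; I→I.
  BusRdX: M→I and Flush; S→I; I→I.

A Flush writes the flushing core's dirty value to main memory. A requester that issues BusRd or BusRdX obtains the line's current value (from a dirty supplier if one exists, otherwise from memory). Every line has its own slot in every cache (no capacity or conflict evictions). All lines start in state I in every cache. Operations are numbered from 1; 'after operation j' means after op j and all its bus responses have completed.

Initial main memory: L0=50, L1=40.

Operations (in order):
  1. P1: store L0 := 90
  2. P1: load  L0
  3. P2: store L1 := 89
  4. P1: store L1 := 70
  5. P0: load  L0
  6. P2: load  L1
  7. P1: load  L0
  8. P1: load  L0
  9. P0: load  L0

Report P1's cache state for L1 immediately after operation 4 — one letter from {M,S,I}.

  op1 P1: store L0 := 90 → I/M/I on L0; bus BusRdX; mem=50
  op2 P1: load  L0 → I/M/I on L0; bus (none); mem=50
  op3 P2: store L1 := 89 → I/I/M on L1; bus BusRdX; mem=40
  op4 P1: store L1 := 70 → I/M/I on L1; bus BusRdX Flush; mem=89
  op5 P0: load  L0 → S/S/I on L0; bus BusRd Flush; mem=90
  op6 P2: load  L1 → I/S/S on L1; bus BusRd Flush; mem=70
  op7 P1: load  L0 → S/S/I on L0; bus (none); mem=90
  op8 P1: load  L0 → S/S/I on L0; bus (none); mem=90
  op9 P0: load  L0 → S/S/I on L0; bus (none); mem=90

state = M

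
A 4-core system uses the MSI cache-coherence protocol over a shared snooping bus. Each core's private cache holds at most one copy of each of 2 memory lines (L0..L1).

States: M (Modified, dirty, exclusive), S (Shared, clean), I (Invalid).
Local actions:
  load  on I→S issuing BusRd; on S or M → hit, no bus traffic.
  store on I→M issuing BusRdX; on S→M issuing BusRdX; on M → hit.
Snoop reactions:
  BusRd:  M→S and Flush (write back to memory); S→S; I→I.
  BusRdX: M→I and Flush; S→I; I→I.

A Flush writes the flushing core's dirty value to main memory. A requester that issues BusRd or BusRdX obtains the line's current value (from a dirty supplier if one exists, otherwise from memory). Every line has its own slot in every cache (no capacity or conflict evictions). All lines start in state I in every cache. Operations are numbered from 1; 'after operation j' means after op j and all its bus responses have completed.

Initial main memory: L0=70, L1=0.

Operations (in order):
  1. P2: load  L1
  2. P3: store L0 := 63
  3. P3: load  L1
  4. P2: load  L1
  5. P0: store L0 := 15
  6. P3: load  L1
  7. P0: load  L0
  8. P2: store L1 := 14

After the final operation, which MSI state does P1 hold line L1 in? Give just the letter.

1. P2: load  L1  bus=[BusRd]  L1: P0=I P1=I P2=S P3=I  mem[L1]=0
2. P3: store L0 := 63  bus=[BusRdX]  L0: P0=I P1=I P2=I P3=M  mem[L0]=70
3. P3: load  L1  bus=[BusRd]  L1: P0=I P1=I P2=S P3=S  mem[L1]=0
4. P2: load  L1  bus=[-]  L1: P0=I P1=I P2=S P3=S  mem[L1]=0
5. P0: store L0 := 15  bus=[BusRdX,Flush]  L0: P0=M P1=I P2=I P3=I  mem[L0]=63
6. P3: load  L1  bus=[-]  L1: P0=I P1=I P2=S P3=S  mem[L1]=0
7. P0: load  L0  bus=[-]  L0: P0=M P1=I P2=I P3=I  mem[L0]=63
8. P2: store L1 := 14  bus=[BusRdX]  L1: P0=I P1=I P2=M P3=I  mem[L1]=0

state = I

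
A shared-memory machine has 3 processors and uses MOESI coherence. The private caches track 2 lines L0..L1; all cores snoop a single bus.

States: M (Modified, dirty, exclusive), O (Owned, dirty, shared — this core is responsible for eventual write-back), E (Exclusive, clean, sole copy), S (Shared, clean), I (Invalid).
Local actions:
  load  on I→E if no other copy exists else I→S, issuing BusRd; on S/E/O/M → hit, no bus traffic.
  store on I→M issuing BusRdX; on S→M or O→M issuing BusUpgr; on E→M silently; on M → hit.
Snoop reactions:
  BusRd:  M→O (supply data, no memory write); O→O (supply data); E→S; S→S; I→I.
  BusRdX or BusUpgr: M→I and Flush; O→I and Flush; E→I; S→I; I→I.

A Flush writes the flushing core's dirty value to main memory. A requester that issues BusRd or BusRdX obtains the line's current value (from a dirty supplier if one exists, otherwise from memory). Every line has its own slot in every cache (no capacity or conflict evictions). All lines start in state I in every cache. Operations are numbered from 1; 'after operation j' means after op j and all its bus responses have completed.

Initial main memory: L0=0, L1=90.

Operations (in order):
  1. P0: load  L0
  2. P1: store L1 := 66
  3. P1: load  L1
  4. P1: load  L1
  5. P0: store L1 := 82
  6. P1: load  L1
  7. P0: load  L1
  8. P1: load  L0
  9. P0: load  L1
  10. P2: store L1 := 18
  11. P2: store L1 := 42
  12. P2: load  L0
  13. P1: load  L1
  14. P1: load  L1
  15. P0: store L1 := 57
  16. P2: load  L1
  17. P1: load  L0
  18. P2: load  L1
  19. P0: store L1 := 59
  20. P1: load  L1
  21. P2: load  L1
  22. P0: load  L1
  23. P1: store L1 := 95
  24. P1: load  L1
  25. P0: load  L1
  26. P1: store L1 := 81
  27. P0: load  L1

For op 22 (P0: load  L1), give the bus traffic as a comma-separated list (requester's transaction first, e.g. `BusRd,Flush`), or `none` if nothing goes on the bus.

step 1: P0: load  L0  ⟶  EII  (L0)  txn=BusRd  M[L0]=0
step 2: P1: store L1 := 66  ⟶  IMI  (L1)  txn=BusRdX  M[L1]=90
step 3: P1: load  L1  ⟶  IMI  (L1)  txn=∅  M[L1]=90
step 4: P1: load  L1  ⟶  IMI  (L1)  txn=∅  M[L1]=90
step 5: P0: store L1 := 82  ⟶  MII  (L1)  txn=BusRdX+Flush  M[L1]=66
step 6: P1: load  L1  ⟶  OSI  (L1)  txn=BusRd  M[L1]=66
step 7: P0: load  L1  ⟶  OSI  (L1)  txn=∅  M[L1]=66
step 8: P1: load  L0  ⟶  SSI  (L0)  txn=BusRd  M[L0]=0
step 9: P0: load  L1  ⟶  OSI  (L1)  txn=∅  M[L1]=66
step 10: P2: store L1 := 18  ⟶  IIM  (L1)  txn=BusRdX+Flush  M[L1]=82
step 11: P2: store L1 := 42  ⟶  IIM  (L1)  txn=∅  M[L1]=82
step 12: P2: load  L0  ⟶  SSS  (L0)  txn=BusRd  M[L0]=0
step 13: P1: load  L1  ⟶  ISO  (L1)  txn=BusRd  M[L1]=82
step 14: P1: load  L1  ⟶  ISO  (L1)  txn=∅  M[L1]=82
step 15: P0: store L1 := 57  ⟶  MII  (L1)  txn=BusRdX+Flush  M[L1]=42
step 16: P2: load  L1  ⟶  OIS  (L1)  txn=BusRd  M[L1]=42
step 17: P1: load  L0  ⟶  SSS  (L0)  txn=∅  M[L0]=0
step 18: P2: load  L1  ⟶  OIS  (L1)  txn=∅  M[L1]=42
step 19: P0: store L1 := 59  ⟶  MII  (L1)  txn=BusUpgr  M[L1]=42
step 20: P1: load  L1  ⟶  OSI  (L1)  txn=BusRd  M[L1]=42
step 21: P2: load  L1  ⟶  OSS  (L1)  txn=BusRd  M[L1]=42
step 22: P0: load  L1  ⟶  OSS  (L1)  txn=∅  M[L1]=42
step 23: P1: store L1 := 95  ⟶  IMI  (L1)  txn=BusUpgr+Flush  M[L1]=59
step 24: P1: load  L1  ⟶  IMI  (L1)  txn=∅  M[L1]=59
step 25: P0: load  L1  ⟶  SOI  (L1)  txn=BusRd  M[L1]=59
step 26: P1: store L1 := 81  ⟶  IMI  (L1)  txn=BusUpgr  M[L1]=59
step 27: P0: load  L1  ⟶  SOI  (L1)  txn=BusRd  M[L1]=59

bus = none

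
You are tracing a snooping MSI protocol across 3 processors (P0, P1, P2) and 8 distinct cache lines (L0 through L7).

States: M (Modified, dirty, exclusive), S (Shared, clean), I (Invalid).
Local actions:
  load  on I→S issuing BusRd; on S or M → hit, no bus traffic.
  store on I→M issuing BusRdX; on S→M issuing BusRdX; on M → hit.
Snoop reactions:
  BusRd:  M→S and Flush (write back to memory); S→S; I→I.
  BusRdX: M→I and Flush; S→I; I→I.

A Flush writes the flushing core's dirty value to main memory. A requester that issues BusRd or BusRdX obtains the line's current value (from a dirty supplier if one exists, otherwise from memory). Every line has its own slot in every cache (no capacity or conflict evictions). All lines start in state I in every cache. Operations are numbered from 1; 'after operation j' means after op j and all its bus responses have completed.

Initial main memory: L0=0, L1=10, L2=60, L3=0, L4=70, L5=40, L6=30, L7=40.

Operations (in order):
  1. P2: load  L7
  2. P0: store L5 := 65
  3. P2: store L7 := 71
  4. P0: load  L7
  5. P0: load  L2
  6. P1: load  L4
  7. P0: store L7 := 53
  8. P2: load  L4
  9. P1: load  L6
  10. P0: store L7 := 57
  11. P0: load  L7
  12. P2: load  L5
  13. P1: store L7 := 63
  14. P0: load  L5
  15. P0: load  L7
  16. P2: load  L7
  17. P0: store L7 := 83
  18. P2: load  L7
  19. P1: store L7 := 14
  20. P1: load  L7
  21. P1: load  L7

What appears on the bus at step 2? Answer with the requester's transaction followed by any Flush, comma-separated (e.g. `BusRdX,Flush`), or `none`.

bus = BusRdX

step 1: P2: load  L7  ⟶  IIS  (L7)  txn=BusRd  M[L7]=40
step 2: P0: store L5 := 65  ⟶  MII  (L5)  txn=BusRdX  M[L5]=40
step 3: P2: store L7 := 71  ⟶  IIM  (L7)  txn=BusRdX  M[L7]=40
step 4: P0: load  L7  ⟶  SIS  (L7)  txn=BusRd+Flush  M[L7]=71
step 5: P0: load  L2  ⟶  SII  (L2)  txn=BusRd  M[L2]=60
step 6: P1: load  L4  ⟶  ISI  (L4)  txn=BusRd  M[L4]=70
step 7: P0: store L7 := 53  ⟶  MII  (L7)  txn=BusRdX  M[L7]=71
step 8: P2: load  L4  ⟶  ISS  (L4)  txn=BusRd  M[L4]=70
step 9: P1: load  L6  ⟶  ISI  (L6)  txn=BusRd  M[L6]=30
step 10: P0: store L7 := 57  ⟶  MII  (L7)  txn=∅  M[L7]=71
step 11: P0: load  L7  ⟶  MII  (L7)  txn=∅  M[L7]=71
step 12: P2: load  L5  ⟶  SIS  (L5)  txn=BusRd+Flush  M[L5]=65
step 13: P1: store L7 := 63  ⟶  IMI  (L7)  txn=BusRdX+Flush  M[L7]=57
step 14: P0: load  L5  ⟶  SIS  (L5)  txn=∅  M[L5]=65
step 15: P0: load  L7  ⟶  SSI  (L7)  txn=BusRd+Flush  M[L7]=63
step 16: P2: load  L7  ⟶  SSS  (L7)  txn=BusRd  M[L7]=63
step 17: P0: store L7 := 83  ⟶  MII  (L7)  txn=BusRdX  M[L7]=63
step 18: P2: load  L7  ⟶  SIS  (L7)  txn=BusRd+Flush  M[L7]=83
step 19: P1: store L7 := 14  ⟶  IMI  (L7)  txn=BusRdX  M[L7]=83
step 20: P1: load  L7  ⟶  IMI  (L7)  txn=∅  M[L7]=83
step 21: P1: load  L7  ⟶  IMI  (L7)  txn=∅  M[L7]=83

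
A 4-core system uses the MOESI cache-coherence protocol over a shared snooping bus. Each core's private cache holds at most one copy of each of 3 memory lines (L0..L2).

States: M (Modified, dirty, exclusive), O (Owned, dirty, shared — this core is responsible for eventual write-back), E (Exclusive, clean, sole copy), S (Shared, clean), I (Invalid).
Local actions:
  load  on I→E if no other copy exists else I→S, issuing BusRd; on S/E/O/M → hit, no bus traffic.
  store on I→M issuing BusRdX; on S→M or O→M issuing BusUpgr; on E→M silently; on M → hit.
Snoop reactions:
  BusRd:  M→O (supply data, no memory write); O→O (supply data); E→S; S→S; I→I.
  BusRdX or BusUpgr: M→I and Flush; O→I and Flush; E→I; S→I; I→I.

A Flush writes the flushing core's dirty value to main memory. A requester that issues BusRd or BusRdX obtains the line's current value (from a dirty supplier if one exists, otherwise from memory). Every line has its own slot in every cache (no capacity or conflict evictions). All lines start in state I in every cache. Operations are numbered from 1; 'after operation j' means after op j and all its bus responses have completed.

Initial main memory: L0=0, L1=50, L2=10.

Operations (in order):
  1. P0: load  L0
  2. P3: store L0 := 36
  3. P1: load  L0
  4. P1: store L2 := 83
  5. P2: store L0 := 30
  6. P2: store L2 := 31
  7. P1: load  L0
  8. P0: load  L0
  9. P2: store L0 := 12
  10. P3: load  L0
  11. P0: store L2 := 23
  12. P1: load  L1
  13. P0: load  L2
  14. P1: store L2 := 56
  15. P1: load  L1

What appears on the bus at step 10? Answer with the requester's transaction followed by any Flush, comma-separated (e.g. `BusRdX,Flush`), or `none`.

1. P0: load  L0  bus=[BusRd]  L0: P0=E P1=I P2=I P3=I  mem[L0]=0
2. P3: store L0 := 36  bus=[BusRdX]  L0: P0=I P1=I P2=I P3=M  mem[L0]=0
3. P1: load  L0  bus=[BusRd]  L0: P0=I P1=S P2=I P3=O  mem[L0]=0
4. P1: store L2 := 83  bus=[BusRdX]  L2: P0=I P1=M P2=I P3=I  mem[L2]=10
5. P2: store L0 := 30  bus=[BusRdX,Flush]  L0: P0=I P1=I P2=M P3=I  mem[L0]=36
6. P2: store L2 := 31  bus=[BusRdX,Flush]  L2: P0=I P1=I P2=M P3=I  mem[L2]=83
7. P1: load  L0  bus=[BusRd]  L0: P0=I P1=S P2=O P3=I  mem[L0]=36
8. P0: load  L0  bus=[BusRd]  L0: P0=S P1=S P2=O P3=I  mem[L0]=36
9. P2: store L0 := 12  bus=[BusUpgr]  L0: P0=I P1=I P2=M P3=I  mem[L0]=36
10. P3: load  L0  bus=[BusRd]  L0: P0=I P1=I P2=O P3=S  mem[L0]=36
11. P0: store L2 := 23  bus=[BusRdX,Flush]  L2: P0=M P1=I P2=I P3=I  mem[L2]=31
12. P1: load  L1  bus=[BusRd]  L1: P0=I P1=E P2=I P3=I  mem[L1]=50
13. P0: load  L2  bus=[-]  L2: P0=M P1=I P2=I P3=I  mem[L2]=31
14. P1: store L2 := 56  bus=[BusRdX,Flush]  L2: P0=I P1=M P2=I P3=I  mem[L2]=23
15. P1: load  L1  bus=[-]  L1: P0=I P1=E P2=I P3=I  mem[L1]=50

bus = BusRd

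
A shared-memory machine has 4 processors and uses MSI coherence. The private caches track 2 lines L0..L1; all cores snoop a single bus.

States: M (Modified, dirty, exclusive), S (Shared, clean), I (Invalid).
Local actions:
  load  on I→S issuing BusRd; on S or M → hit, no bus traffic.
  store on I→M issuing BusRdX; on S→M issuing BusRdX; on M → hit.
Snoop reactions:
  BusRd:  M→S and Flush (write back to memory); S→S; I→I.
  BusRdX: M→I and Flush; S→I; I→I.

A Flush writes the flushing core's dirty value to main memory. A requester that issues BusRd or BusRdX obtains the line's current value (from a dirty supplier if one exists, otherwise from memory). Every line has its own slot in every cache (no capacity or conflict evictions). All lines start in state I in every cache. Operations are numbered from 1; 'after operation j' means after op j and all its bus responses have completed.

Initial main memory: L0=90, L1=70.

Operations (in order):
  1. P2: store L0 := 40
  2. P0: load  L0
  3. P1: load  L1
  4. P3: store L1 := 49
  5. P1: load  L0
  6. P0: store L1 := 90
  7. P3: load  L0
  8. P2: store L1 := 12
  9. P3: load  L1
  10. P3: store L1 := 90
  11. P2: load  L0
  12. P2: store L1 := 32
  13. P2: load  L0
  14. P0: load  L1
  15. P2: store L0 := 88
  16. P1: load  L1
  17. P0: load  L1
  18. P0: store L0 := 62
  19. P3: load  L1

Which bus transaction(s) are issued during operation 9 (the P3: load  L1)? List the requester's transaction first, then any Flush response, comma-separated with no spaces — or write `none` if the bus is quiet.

  op1 P2: store L0 := 40 → I/I/M/I on L0; bus BusRdX; mem=90
  op2 P0: load  L0 → S/I/S/I on L0; bus BusRd Flush; mem=40
  op3 P1: load  L1 → I/S/I/I on L1; bus BusRd; mem=70
  op4 P3: store L1 := 49 → I/I/I/M on L1; bus BusRdX; mem=70
  op5 P1: load  L0 → S/S/S/I on L0; bus BusRd; mem=40
  op6 P0: store L1 := 90 → M/I/I/I on L1; bus BusRdX Flush; mem=49
  op7 P3: load  L0 → S/S/S/S on L0; bus BusRd; mem=40
  op8 P2: store L1 := 12 → I/I/M/I on L1; bus BusRdX Flush; mem=90
  op9 P3: load  L1 → I/I/S/S on L1; bus BusRd Flush; mem=12
  op10 P3: store L1 := 90 → I/I/I/M on L1; bus BusRdX; mem=12
  op11 P2: load  L0 → S/S/S/S on L0; bus (none); mem=40
  op12 P2: store L1 := 32 → I/I/M/I on L1; bus BusRdX Flush; mem=90
  op13 P2: load  L0 → S/S/S/S on L0; bus (none); mem=40
  op14 P0: load  L1 → S/I/S/I on L1; bus BusRd Flush; mem=32
  op15 P2: store L0 := 88 → I/I/M/I on L0; bus BusRdX; mem=40
  op16 P1: load  L1 → S/S/S/I on L1; bus BusRd; mem=32
  op17 P0: load  L1 → S/S/S/I on L1; bus (none); mem=32
  op18 P0: store L0 := 62 → M/I/I/I on L0; bus BusRdX Flush; mem=88
  op19 P3: load  L1 → S/S/S/S on L1; bus BusRd; mem=32

bus = BusRd,Flush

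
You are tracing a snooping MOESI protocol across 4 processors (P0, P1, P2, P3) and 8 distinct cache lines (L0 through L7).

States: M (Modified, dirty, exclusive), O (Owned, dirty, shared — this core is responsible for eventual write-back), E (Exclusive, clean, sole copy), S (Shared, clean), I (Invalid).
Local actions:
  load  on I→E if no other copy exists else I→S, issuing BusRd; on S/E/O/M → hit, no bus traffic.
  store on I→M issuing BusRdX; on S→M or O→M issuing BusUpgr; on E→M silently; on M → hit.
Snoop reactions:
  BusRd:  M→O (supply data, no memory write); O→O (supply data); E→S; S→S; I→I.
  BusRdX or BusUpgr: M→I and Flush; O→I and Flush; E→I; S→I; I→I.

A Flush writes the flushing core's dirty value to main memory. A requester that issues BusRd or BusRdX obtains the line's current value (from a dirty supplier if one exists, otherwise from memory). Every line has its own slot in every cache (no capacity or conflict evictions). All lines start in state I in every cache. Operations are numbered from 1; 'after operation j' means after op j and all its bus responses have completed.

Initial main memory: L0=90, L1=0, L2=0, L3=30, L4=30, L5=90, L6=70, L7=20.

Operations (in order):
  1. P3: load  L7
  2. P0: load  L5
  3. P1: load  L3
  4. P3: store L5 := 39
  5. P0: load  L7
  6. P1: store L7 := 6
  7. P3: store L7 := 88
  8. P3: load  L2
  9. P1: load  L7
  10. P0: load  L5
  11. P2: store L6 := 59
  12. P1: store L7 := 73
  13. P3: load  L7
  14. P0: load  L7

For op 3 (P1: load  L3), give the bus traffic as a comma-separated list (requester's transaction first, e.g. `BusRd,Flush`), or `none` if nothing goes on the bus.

bus = BusRd

1. P3: load  L7  bus=[BusRd]  L7: P0=I P1=I P2=I P3=E  mem[L7]=20
2. P0: load  L5  bus=[BusRd]  L5: P0=E P1=I P2=I P3=I  mem[L5]=90
3. P1: load  L3  bus=[BusRd]  L3: P0=I P1=E P2=I P3=I  mem[L3]=30
4. P3: store L5 := 39  bus=[BusRdX]  L5: P0=I P1=I P2=I P3=M  mem[L5]=90
5. P0: load  L7  bus=[BusRd]  L7: P0=S P1=I P2=I P3=S  mem[L7]=20
6. P1: store L7 := 6  bus=[BusRdX]  L7: P0=I P1=M P2=I P3=I  mem[L7]=20
7. P3: store L7 := 88  bus=[BusRdX,Flush]  L7: P0=I P1=I P2=I P3=M  mem[L7]=6
8. P3: load  L2  bus=[BusRd]  L2: P0=I P1=I P2=I P3=E  mem[L2]=0
9. P1: load  L7  bus=[BusRd]  L7: P0=I P1=S P2=I P3=O  mem[L7]=6
10. P0: load  L5  bus=[BusRd]  L5: P0=S P1=I P2=I P3=O  mem[L5]=90
11. P2: store L6 := 59  bus=[BusRdX]  L6: P0=I P1=I P2=M P3=I  mem[L6]=70
12. P1: store L7 := 73  bus=[BusUpgr,Flush]  L7: P0=I P1=M P2=I P3=I  mem[L7]=88
13. P3: load  L7  bus=[BusRd]  L7: P0=I P1=O P2=I P3=S  mem[L7]=88
14. P0: load  L7  bus=[BusRd]  L7: P0=S P1=O P2=I P3=S  mem[L7]=88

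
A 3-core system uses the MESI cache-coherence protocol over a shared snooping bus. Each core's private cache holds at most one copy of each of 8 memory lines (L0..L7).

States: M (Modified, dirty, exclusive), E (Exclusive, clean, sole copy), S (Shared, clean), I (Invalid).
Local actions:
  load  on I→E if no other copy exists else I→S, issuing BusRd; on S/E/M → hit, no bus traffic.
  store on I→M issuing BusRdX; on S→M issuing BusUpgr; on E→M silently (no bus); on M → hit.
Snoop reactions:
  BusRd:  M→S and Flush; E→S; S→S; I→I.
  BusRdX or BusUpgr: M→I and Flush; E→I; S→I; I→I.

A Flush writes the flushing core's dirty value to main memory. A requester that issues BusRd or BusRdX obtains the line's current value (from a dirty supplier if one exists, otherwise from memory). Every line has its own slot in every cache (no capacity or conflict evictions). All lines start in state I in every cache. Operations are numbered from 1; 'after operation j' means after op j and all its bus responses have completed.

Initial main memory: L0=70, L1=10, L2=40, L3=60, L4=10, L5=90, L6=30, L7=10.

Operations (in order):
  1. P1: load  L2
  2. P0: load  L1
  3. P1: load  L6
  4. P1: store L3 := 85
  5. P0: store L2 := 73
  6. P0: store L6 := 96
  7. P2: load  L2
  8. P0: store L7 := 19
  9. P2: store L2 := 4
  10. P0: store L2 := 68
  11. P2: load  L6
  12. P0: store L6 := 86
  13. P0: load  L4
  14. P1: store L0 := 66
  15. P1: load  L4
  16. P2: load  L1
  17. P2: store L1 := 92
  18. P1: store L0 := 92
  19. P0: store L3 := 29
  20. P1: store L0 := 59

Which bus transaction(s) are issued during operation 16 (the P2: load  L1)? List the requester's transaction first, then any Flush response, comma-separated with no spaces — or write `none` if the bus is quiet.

bus = BusRd

[1] P1: load  L2 | P0:I, P1:E(40), P2:I | bus: BusRd
[2] P0: load  L1 | P0:E(10), P1:I, P2:I | bus: BusRd
[3] P1: load  L6 | P0:I, P1:E(30), P2:I | bus: BusRd
[4] P1: store L3 := 85 | P0:I, P1:M(85), P2:I | bus: BusRdX
[5] P0: store L2 := 73 | P0:M(73), P1:I, P2:I | bus: BusRdX
[6] P0: store L6 := 96 | P0:M(96), P1:I, P2:I | bus: BusRdX
[7] P2: load  L2 | P0:S(73), P1:I, P2:S(73) | bus: BusRd,Flush
[8] P0: store L7 := 19 | P0:M(19), P1:I, P2:I | bus: BusRdX
[9] P2: store L2 := 4 | P0:I, P1:I, P2:M(4) | bus: BusUpgr
[10] P0: store L2 := 68 | P0:M(68), P1:I, P2:I | bus: BusRdX,Flush
[11] P2: load  L6 | P0:S(96), P1:I, P2:S(96) | bus: BusRd,Flush
[12] P0: store L6 := 86 | P0:M(86), P1:I, P2:I | bus: BusUpgr
[13] P0: load  L4 | P0:E(10), P1:I, P2:I | bus: BusRd
[14] P1: store L0 := 66 | P0:I, P1:M(66), P2:I | bus: BusRdX
[15] P1: load  L4 | P0:S(10), P1:S(10), P2:I | bus: BusRd
[16] P2: load  L1 | P0:S(10), P1:I, P2:S(10) | bus: BusRd
[17] P2: store L1 := 92 | P0:I, P1:I, P2:M(92) | bus: BusUpgr
[18] P1: store L0 := 92 | P0:I, P1:M(92), P2:I | bus: none
[19] P0: store L3 := 29 | P0:M(29), P1:I, P2:I | bus: BusRdX,Flush
[20] P1: store L0 := 59 | P0:I, P1:M(59), P2:I | bus: none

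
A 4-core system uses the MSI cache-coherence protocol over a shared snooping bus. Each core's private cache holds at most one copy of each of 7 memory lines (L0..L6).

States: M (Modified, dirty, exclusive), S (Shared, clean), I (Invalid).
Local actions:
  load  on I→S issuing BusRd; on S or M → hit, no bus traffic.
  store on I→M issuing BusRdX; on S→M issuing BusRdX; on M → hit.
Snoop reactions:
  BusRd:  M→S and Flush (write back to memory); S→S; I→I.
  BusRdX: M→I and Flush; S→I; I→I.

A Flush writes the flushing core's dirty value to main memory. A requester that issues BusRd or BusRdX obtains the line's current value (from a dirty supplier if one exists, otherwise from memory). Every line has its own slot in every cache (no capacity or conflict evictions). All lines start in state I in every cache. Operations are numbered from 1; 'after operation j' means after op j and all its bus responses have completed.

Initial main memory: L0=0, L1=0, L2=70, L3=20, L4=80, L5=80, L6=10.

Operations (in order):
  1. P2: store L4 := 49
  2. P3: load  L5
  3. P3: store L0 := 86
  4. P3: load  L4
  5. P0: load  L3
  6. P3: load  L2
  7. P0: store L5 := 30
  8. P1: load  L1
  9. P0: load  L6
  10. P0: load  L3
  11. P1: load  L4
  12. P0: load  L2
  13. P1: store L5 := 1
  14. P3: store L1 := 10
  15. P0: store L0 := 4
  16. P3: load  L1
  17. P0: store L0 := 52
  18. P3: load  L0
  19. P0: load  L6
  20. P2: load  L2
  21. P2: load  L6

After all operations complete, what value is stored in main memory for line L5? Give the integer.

[1] P2: store L4 := 49 | P0:I, P1:I, P2:M(49), P3:I | bus: BusRdX
[2] P3: load  L5 | P0:I, P1:I, P2:I, P3:S(80) | bus: BusRd
[3] P3: store L0 := 86 | P0:I, P1:I, P2:I, P3:M(86) | bus: BusRdX
[4] P3: load  L4 | P0:I, P1:I, P2:S(49), P3:S(49) | bus: BusRd,Flush
[5] P0: load  L3 | P0:S(20), P1:I, P2:I, P3:I | bus: BusRd
[6] P3: load  L2 | P0:I, P1:I, P2:I, P3:S(70) | bus: BusRd
[7] P0: store L5 := 30 | P0:M(30), P1:I, P2:I, P3:I | bus: BusRdX
[8] P1: load  L1 | P0:I, P1:S(0), P2:I, P3:I | bus: BusRd
[9] P0: load  L6 | P0:S(10), P1:I, P2:I, P3:I | bus: BusRd
[10] P0: load  L3 | P0:S(20), P1:I, P2:I, P3:I | bus: none
[11] P1: load  L4 | P0:I, P1:S(49), P2:S(49), P3:S(49) | bus: BusRd
[12] P0: load  L2 | P0:S(70), P1:I, P2:I, P3:S(70) | bus: BusRd
[13] P1: store L5 := 1 | P0:I, P1:M(1), P2:I, P3:I | bus: BusRdX,Flush
[14] P3: store L1 := 10 | P0:I, P1:I, P2:I, P3:M(10) | bus: BusRdX
[15] P0: store L0 := 4 | P0:M(4), P1:I, P2:I, P3:I | bus: BusRdX,Flush
[16] P3: load  L1 | P0:I, P1:I, P2:I, P3:M(10) | bus: none
[17] P0: store L0 := 52 | P0:M(52), P1:I, P2:I, P3:I | bus: none
[18] P3: load  L0 | P0:S(52), P1:I, P2:I, P3:S(52) | bus: BusRd,Flush
[19] P0: load  L6 | P0:S(10), P1:I, P2:I, P3:I | bus: none
[20] P2: load  L2 | P0:S(70), P1:I, P2:S(70), P3:S(70) | bus: BusRd
[21] P2: load  L6 | P0:S(10), P1:I, P2:S(10), P3:I | bus: BusRd

memory[L5] = 30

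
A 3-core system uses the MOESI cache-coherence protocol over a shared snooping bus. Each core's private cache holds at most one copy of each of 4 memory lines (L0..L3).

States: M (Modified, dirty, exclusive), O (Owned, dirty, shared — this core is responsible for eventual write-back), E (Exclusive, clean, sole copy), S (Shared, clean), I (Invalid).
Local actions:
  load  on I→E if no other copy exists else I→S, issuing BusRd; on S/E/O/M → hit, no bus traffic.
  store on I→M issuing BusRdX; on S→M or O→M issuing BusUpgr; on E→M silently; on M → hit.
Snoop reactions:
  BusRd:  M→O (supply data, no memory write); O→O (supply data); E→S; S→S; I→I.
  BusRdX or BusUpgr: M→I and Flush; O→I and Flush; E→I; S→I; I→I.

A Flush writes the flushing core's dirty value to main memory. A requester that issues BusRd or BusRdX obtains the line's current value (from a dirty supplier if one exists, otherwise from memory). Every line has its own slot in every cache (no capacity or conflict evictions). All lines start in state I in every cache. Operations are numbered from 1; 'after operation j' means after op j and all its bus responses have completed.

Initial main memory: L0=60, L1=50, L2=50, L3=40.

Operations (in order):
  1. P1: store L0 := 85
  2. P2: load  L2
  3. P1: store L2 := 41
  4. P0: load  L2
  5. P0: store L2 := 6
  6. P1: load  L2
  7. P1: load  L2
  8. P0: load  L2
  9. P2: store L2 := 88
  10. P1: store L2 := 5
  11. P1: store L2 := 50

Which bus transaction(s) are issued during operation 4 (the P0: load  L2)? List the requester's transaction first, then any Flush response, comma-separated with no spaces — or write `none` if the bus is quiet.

bus = BusRd

  op1 P1: store L0 := 85 → I/M/I on L0; bus BusRdX; mem=60
  op2 P2: load  L2 → I/I/E on L2; bus BusRd; mem=50
  op3 P1: store L2 := 41 → I/M/I on L2; bus BusRdX; mem=50
  op4 P0: load  L2 → S/O/I on L2; bus BusRd; mem=50
  op5 P0: store L2 := 6 → M/I/I on L2; bus BusUpgr Flush; mem=41
  op6 P1: load  L2 → O/S/I on L2; bus BusRd; mem=41
  op7 P1: load  L2 → O/S/I on L2; bus (none); mem=41
  op8 P0: load  L2 → O/S/I on L2; bus (none); mem=41
  op9 P2: store L2 := 88 → I/I/M on L2; bus BusRdX Flush; mem=6
  op10 P1: store L2 := 5 → I/M/I on L2; bus BusRdX Flush; mem=88
  op11 P1: store L2 := 50 → I/M/I on L2; bus (none); mem=88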